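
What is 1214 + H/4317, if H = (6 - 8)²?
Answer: 5240842/4317 ≈ 1214.0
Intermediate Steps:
H = 4 (H = (-2)² = 4)
1214 + H/4317 = 1214 + 4/4317 = 5240842/4317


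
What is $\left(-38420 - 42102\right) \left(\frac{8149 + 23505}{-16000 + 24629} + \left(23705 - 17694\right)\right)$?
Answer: $- \frac{4179137939106}{8629} \approx -4.8431 \cdot 10^{8}$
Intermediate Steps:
$\left(-38420 - 42102\right) \left(\frac{8149 + 23505}{-16000 + 24629} + \left(23705 - 17694\right)\right) = - 80522 \left(\frac{31654}{8629} + 6011\right) = \left(-80522\right) \frac{51900573}{8629} = - \frac{4179137939106}{8629}$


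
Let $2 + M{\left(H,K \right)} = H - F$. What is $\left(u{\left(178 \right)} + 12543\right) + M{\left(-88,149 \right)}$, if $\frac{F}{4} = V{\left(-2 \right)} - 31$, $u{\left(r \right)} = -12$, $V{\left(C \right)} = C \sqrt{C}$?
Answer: $12565 + 8 i \sqrt{2} \approx 12565.0 + 11.314 i$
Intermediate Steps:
$V{\left(C \right)} = C^{\frac{3}{2}}$
$F = -124 - 8 i \sqrt{2}$ ($F = 4 \left(\left(-2\right)^{\frac{3}{2}} - 31\right) = 4 \left(- 2 i \sqrt{2} - 31\right) = 4 \left(-31 - 2 i \sqrt{2}\right) = -124 - 8 i \sqrt{2} \approx -124.0 - 11.314 i$)
$M{\left(H,K \right)} = 122 + H + 8 i \sqrt{2}$ ($M{\left(H,K \right)} = -2 - \left(-124 - H - 8 i \sqrt{2}\right) = -2 + \left(H + \left(124 + 8 i \sqrt{2}\right)\right) = -2 + \left(124 + H + 8 i \sqrt{2}\right) = 122 + H + 8 i \sqrt{2}$)
$\left(u{\left(178 \right)} + 12543\right) + M{\left(-88,149 \right)} = \left(-12 + 12543\right) + \left(122 - 88 + 8 i \sqrt{2}\right) = 12531 + \left(34 + 8 i \sqrt{2}\right) = 12565 + 8 i \sqrt{2}$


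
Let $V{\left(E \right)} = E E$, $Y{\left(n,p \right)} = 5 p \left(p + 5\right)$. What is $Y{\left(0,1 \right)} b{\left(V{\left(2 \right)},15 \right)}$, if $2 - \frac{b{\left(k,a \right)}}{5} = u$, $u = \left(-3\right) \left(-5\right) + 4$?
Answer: $-2550$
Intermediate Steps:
$Y{\left(n,p \right)} = 5 p \left(5 + p\right)$
$V{\left(E \right)} = E^{2}$
$u = 19$ ($u = 15 + 4 = 19$)
$b{\left(k,a \right)} = -85$ ($b{\left(k,a \right)} = 10 - 95 = -85$)
$Y{\left(0,1 \right)} b{\left(V{\left(2 \right)},15 \right)} = 5 \cdot 1 \left(5 + 1\right) \left(-85\right) = 5 \cdot 1 \cdot 6 \left(-85\right) = 30 \left(-85\right) = -2550$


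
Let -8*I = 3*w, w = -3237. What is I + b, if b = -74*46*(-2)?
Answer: 64175/8 ≈ 8021.9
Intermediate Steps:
I = 9711/8 (I = -3*(-3237)/8 = -⅛*(-9711) = 9711/8 ≈ 1213.9)
b = 6808 (b = -3404*(-2) = 6808)
I + b = 9711/8 + 6808 = 64175/8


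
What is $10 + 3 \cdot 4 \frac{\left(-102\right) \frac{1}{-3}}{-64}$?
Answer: $\frac{29}{8} \approx 3.625$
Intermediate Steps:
$10 + 3 \cdot 4 \frac{\left(-102\right) \frac{1}{-3}}{-64} = 10 + 12 \left(-102\right) \left(- \frac{1}{3}\right) \left(- \frac{1}{64}\right) = 10 + 12 \cdot 34 \left(- \frac{1}{64}\right) = 10 + 12 \left(- \frac{17}{32}\right) = 10 - \frac{51}{8} = \frac{29}{8}$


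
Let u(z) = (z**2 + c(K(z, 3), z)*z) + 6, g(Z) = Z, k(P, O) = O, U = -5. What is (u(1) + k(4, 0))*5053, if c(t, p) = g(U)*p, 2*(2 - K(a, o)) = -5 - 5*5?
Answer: 10106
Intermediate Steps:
K(a, o) = 17 (K(a, o) = 2 - (-5 - 5*5)/2 = 2 - (-5 - 25)/2 = 2 - 1/2*(-30) = 2 + 15 = 17)
c(t, p) = -5*p
u(z) = 6 - 4*z**2 (u(z) = (z**2 + (-5*z)*z) + 6 = (z**2 - 5*z**2) + 6 = -4*z**2 + 6 = 6 - 4*z**2)
(u(1) + k(4, 0))*5053 = ((6 - 4*1**2) + 0)*5053 = ((6 - 4*1) + 0)*5053 = ((6 - 4) + 0)*5053 = (2 + 0)*5053 = 2*5053 = 10106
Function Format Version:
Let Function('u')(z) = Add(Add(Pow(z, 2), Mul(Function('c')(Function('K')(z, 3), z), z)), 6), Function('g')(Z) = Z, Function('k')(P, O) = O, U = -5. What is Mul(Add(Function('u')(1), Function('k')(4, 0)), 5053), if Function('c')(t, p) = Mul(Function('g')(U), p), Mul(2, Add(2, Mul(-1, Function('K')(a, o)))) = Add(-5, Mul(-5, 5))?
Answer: 10106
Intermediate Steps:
Function('K')(a, o) = 17 (Function('K')(a, o) = Add(2, Mul(Rational(-1, 2), Add(-5, Mul(-5, 5)))) = Add(2, Mul(Rational(-1, 2), Add(-5, -25))) = Add(2, Mul(Rational(-1, 2), -30)) = Add(2, 15) = 17)
Function('c')(t, p) = Mul(-5, p)
Function('u')(z) = Add(6, Mul(-4, Pow(z, 2))) (Function('u')(z) = Add(Add(Pow(z, 2), Mul(Mul(-5, z), z)), 6) = Add(Add(Pow(z, 2), Mul(-5, Pow(z, 2))), 6) = Add(Mul(-4, Pow(z, 2)), 6) = Add(6, Mul(-4, Pow(z, 2))))
Mul(Add(Function('u')(1), Function('k')(4, 0)), 5053) = Mul(Add(Add(6, Mul(-4, Pow(1, 2))), 0), 5053) = Mul(Add(Add(6, Mul(-4, 1)), 0), 5053) = Mul(Add(Add(6, -4), 0), 5053) = Mul(Add(2, 0), 5053) = Mul(2, 5053) = 10106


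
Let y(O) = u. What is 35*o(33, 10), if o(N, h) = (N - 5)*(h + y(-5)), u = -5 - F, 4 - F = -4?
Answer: -2940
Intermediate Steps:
F = 8 (F = 4 - 1*(-4) = 4 + 4 = 8)
u = -13 (u = -5 - 1*8 = -5 - 8 = -13)
y(O) = -13
o(N, h) = (-13 + h)*(-5 + N) (o(N, h) = (N - 5)*(h - 13) = (-5 + N)*(-13 + h) = (-13 + h)*(-5 + N))
35*o(33, 10) = 35*(65 - 13*33 - 5*10 + 33*10) = 35*(65 - 429 - 50 + 330) = 35*(-84) = -2940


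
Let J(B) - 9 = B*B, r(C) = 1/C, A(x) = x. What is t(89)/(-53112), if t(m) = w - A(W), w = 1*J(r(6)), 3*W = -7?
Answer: -409/1912032 ≈ -0.00021391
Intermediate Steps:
W = -7/3 (W = (⅓)*(-7) = -7/3 ≈ -2.3333)
J(B) = 9 + B² (J(B) = 9 + B*B = 9 + B²)
w = 325/36 (w = 1*(9 + (1/6)²) = 1*(9 + (⅙)²) = 1*(9 + 1/36) = 1*(325/36) = 325/36 ≈ 9.0278)
t(m) = 409/36 (t(m) = 325/36 - 1*(-7/3) = 325/36 + 7/3 = 409/36)
t(89)/(-53112) = (409/36)/(-53112) = (409/36)*(-1/53112) = -409/1912032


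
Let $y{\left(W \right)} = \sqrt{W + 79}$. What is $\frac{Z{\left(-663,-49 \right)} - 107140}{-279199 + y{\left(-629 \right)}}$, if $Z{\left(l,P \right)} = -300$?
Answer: $\frac{29997140560}{77952082151} + \frac{537200 i \sqrt{22}}{77952082151} \approx 0.38482 + 3.2324 \cdot 10^{-5} i$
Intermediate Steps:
$y{\left(W \right)} = \sqrt{79 + W}$
$\frac{Z{\left(-663,-49 \right)} - 107140}{-279199 + y{\left(-629 \right)}} = \frac{-300 - 107140}{-279199 + \sqrt{79 - 629}} = - \frac{107440}{-279199 + \sqrt{-550}} = - \frac{107440}{-279199 + 5 i \sqrt{22}}$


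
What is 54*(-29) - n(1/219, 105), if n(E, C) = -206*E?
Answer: -342748/219 ≈ -1565.1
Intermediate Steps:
54*(-29) - n(1/219, 105) = 54*(-29) - (-206)/219 = -1566 - (-206)/219 = -1566 - 1*(-206/219) = -1566 + 206/219 = -342748/219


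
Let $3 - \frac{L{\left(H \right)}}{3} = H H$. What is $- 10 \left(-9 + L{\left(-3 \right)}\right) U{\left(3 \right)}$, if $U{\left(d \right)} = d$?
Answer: $810$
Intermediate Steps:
$L{\left(H \right)} = 9 - 3 H^{2}$ ($L{\left(H \right)} = 9 - 3 H H = 9 - 3 H^{2}$)
$- 10 \left(-9 + L{\left(-3 \right)}\right) U{\left(3 \right)} = - 10 \left(-9 + \left(9 - 3 \left(-3\right)^{2}\right)\right) 3 = - 10 \left(-9 + \left(9 - 27\right)\right) 3 = - 10 \left(-9 - 18\right) 3 = \left(-10\right) \left(-27\right) 3 = 270 \cdot 3 = 810$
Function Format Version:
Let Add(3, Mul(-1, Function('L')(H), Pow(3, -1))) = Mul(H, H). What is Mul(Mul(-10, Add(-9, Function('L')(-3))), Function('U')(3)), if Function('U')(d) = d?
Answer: 810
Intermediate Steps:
Function('L')(H) = Add(9, Mul(-3, Pow(H, 2))) (Function('L')(H) = Add(9, Mul(-3, Mul(H, H))) = Add(9, Mul(-3, Pow(H, 2))))
Mul(Mul(-10, Add(-9, Function('L')(-3))), Function('U')(3)) = Mul(Mul(-10, Add(-9, Add(9, Mul(-3, Pow(-3, 2))))), 3) = Mul(Mul(-10, Add(-9, Add(9, Mul(-3, 9)))), 3) = Mul(Mul(-10, Add(-9, Add(9, -27))), 3) = Mul(Mul(-10, Add(-9, -18)), 3) = Mul(Mul(-10, -27), 3) = Mul(270, 3) = 810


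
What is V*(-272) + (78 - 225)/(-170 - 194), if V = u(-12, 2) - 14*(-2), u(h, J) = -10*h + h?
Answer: -1923563/52 ≈ -36992.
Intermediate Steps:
u(h, J) = -9*h
V = 136 (V = -9*(-12) - 14*(-2) = 108 - 1*(-28) = 108 + 28 = 136)
V*(-272) + (78 - 225)/(-170 - 194) = 136*(-272) + (78 - 225)/(-170 - 194) = -36992 - 147/(-364) = -36992 - 147*(-1/364) = -36992 + 21/52 = -1923563/52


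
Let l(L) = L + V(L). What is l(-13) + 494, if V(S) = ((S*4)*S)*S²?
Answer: 114725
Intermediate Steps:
V(S) = 4*S⁴ (V(S) = ((4*S)*S)*S² = (4*S²)*S² = 4*S⁴)
l(L) = L + 4*L⁴
l(-13) + 494 = (-13 + 4*(-13)⁴) + 494 = (-13 + 4*28561) + 494 = (-13 + 114244) + 494 = 114231 + 494 = 114725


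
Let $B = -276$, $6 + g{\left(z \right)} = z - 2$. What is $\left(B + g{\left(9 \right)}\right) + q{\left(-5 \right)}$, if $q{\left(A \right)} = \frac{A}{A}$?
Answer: $-274$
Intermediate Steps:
$g{\left(z \right)} = -8 + z$ ($g{\left(z \right)} = -6 + \left(z - 2\right) = -6 + \left(-2 + z\right) = -8 + z$)
$q{\left(A \right)} = 1$
$\left(B + g{\left(9 \right)}\right) + q{\left(-5 \right)} = \left(-276 + \left(-8 + 9\right)\right) + 1 = \left(-276 + 1\right) + 1 = -275 + 1 = -274$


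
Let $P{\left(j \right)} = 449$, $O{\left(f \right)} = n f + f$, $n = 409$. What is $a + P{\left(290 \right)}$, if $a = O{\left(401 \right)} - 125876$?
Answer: $38983$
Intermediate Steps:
$O{\left(f \right)} = 410 f$ ($O{\left(f \right)} = 409 f + f = 410 f$)
$a = 38534$ ($a = 410 \cdot 401 - 125876 = 164410 - 125876 = 38534$)
$a + P{\left(290 \right)} = 38534 + 449 = 38983$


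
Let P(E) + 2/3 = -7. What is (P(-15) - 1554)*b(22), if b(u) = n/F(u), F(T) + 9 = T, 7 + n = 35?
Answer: -131180/39 ≈ -3363.6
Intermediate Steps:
n = 28 (n = -7 + 35 = 28)
P(E) = -23/3 (P(E) = -2/3 - 7 = -23/3)
F(T) = -9 + T
b(u) = 28/(-9 + u)
(P(-15) - 1554)*b(22) = (-23/3 - 1554)*(28/(-9 + 22)) = -131180/(3*13) = -4685/3*28/13 = -131180/39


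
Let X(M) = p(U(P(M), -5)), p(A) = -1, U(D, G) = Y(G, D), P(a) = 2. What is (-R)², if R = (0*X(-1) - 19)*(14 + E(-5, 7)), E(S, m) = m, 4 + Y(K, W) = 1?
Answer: 159201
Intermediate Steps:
Y(K, W) = -3 (Y(K, W) = -4 + 1 = -3)
U(D, G) = -3
X(M) = -1
R = -399 (R = (0*(-1) - 19)*(14 + 7) = (0 - 19)*21 = -19*21 = -399)
(-R)² = (-1*(-399))² = 399² = 159201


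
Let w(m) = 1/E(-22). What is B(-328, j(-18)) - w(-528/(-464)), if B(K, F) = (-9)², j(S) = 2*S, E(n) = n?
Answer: 1783/22 ≈ 81.045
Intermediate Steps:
w(m) = -1/22 (w(m) = 1/(-22) = -1/22)
B(K, F) = 81
B(-328, j(-18)) - w(-528/(-464)) = 81 - 1*(-1/22) = 81 + 1/22 = 1783/22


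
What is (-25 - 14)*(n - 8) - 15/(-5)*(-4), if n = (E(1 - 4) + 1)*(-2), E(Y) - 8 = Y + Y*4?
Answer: -168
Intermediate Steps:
E(Y) = 8 + 5*Y (E(Y) = 8 + (Y + Y*4) = 8 + (Y + 4*Y) = 8 + 5*Y)
n = 12 (n = ((8 + 5*(1 - 4)) + 1)*(-2) = ((8 + 5*(-3)) + 1)*(-2) = ((8 - 15) + 1)*(-2) = (-7 + 1)*(-2) = -6*(-2) = 12)
(-25 - 14)*(n - 8) - 15/(-5)*(-4) = (-25 - 14)*(12 - 8) - 15/(-5)*(-4) = -39*4 - 15*(-⅕)*(-4) = -156 + 3*(-4) = -156 - 12 = -168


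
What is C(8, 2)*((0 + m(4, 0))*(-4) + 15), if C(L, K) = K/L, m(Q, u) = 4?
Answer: -¼ ≈ -0.25000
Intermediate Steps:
C(8, 2)*((0 + m(4, 0))*(-4) + 15) = (2/8)*((0 + 4)*(-4) + 15) = (2*(⅛))*(4*(-4) + 15) = (-16 + 15)/4 = (¼)*(-1) = -¼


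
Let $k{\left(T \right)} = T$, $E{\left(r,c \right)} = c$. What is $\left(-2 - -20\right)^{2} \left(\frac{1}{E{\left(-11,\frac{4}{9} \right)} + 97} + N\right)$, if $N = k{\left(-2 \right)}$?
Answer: $- \frac{565380}{877} \approx -644.67$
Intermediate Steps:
$N = -2$
$\left(-2 - -20\right)^{2} \left(\frac{1}{E{\left(-11,\frac{4}{9} \right)} + 97} + N\right) = \left(-2 - -20\right)^{2} \left(\frac{1}{\frac{4}{9} + 97} - 2\right) = \left(-2 + 20\right)^{2} \left(\frac{1}{4 \cdot \frac{1}{9} + 97} - 2\right) = 18^{2} \left(\frac{1}{\frac{4}{9} + 97} - 2\right) = 324 \left(\frac{1}{\frac{877}{9}} - 2\right) = 324 \left(\frac{9}{877} - 2\right) = 324 \left(- \frac{1745}{877}\right) = - \frac{565380}{877}$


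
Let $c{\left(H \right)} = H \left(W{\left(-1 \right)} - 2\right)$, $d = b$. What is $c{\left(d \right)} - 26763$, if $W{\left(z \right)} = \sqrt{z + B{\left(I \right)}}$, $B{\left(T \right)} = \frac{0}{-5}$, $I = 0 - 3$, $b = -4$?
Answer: $-26755 - 4 i \approx -26755.0 - 4.0 i$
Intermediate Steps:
$I = -3$ ($I = 0 - 3 = -3$)
$d = -4$
$B{\left(T \right)} = 0$ ($B{\left(T \right)} = 0 \left(- \frac{1}{5}\right) = 0$)
$W{\left(z \right)} = \sqrt{z}$ ($W{\left(z \right)} = \sqrt{z + 0} = \sqrt{z}$)
$c{\left(H \right)} = H \left(-2 + i\right)$ ($c{\left(H \right)} = H \left(\sqrt{-1} - 2\right) = H \left(i - 2\right) = H \left(-2 + i\right)$)
$c{\left(d \right)} - 26763 = - 4 \left(-2 + i\right) - 26763 = \left(8 - 4 i\right) - 26763 = -26755 - 4 i$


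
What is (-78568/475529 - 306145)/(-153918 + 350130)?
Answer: -48526968091/31101498716 ≈ -1.5603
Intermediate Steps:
(-78568/475529 - 306145)/(-153918 + 350130) = (-78568*1/475529 - 306145)/196212 = (-78568/475529 - 306145)*(1/196212) = -145580904273/475529*1/196212 = -48526968091/31101498716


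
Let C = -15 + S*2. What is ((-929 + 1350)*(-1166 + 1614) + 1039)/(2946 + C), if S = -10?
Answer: 189647/2911 ≈ 65.148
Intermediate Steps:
C = -35 (C = -15 - 10*2 = -15 - 20 = -35)
((-929 + 1350)*(-1166 + 1614) + 1039)/(2946 + C) = ((-929 + 1350)*(-1166 + 1614) + 1039)/(2946 - 35) = (421*448 + 1039)/2911 = (188608 + 1039)*(1/2911) = 189647*(1/2911) = 189647/2911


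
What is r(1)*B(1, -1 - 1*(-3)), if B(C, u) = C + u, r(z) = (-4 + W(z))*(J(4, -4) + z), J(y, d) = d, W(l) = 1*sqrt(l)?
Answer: 27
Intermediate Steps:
W(l) = sqrt(l)
r(z) = (-4 + z)*(-4 + sqrt(z)) (r(z) = (-4 + sqrt(z))*(-4 + z) = (-4 + z)*(-4 + sqrt(z)))
r(1)*B(1, -1 - 1*(-3)) = (16 + 1**(3/2) - 4*1 - 4*sqrt(1))*(1 + (-1 - 1*(-3))) = (16 + 1 - 4 - 4*1)*(1 + (-1 + 3)) = (16 + 1 - 4 - 4)*(1 + 2) = 9*3 = 27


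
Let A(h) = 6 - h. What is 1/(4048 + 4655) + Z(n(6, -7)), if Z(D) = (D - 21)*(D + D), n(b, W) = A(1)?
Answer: -1392479/8703 ≈ -160.00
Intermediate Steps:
n(b, W) = 5 (n(b, W) = 6 - 1*1 = 6 - 1 = 5)
Z(D) = 2*D*(-21 + D) (Z(D) = (-21 + D)*(2*D) = 2*D*(-21 + D))
1/(4048 + 4655) + Z(n(6, -7)) = 1/(4048 + 4655) + 2*5*(-21 + 5) = 1/8703 + 2*5*(-16) = 1/8703 - 160 = -1392479/8703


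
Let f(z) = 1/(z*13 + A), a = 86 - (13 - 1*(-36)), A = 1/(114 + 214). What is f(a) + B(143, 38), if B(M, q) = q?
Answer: 5995550/157769 ≈ 38.002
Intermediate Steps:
A = 1/328 ≈ 0.0030488
a = 37 (a = 86 - (13 + 36) = 86 - 1*49 = 86 - 49 = 37)
f(z) = 1/(1/328 + 13*z) (f(z) = 1/(z*13 + 1/328) = 1/(13*z + 1/328) = 1/(1/328 + 13*z))
f(a) + B(143, 38) = 328/(1 + 4264*37) + 38 = 328/(1 + 157768) + 38 = 328/157769 + 38 = 5995550/157769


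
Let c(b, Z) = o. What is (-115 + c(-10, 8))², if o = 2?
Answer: 12769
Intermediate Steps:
c(b, Z) = 2
(-115 + c(-10, 8))² = (-115 + 2)² = (-113)² = 12769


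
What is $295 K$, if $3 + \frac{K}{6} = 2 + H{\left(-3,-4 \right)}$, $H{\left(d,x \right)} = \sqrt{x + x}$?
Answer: $-1770 + 3540 i \sqrt{2} \approx -1770.0 + 5006.3 i$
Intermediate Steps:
$H{\left(d,x \right)} = \sqrt{2} \sqrt{x}$ ($H{\left(d,x \right)} = \sqrt{2 x} = \sqrt{2} \sqrt{x}$)
$K = -6 + 12 i \sqrt{2}$ ($K = -18 + 6 \left(2 + \sqrt{2} \sqrt{-4}\right) = -18 + 6 \left(2 + \sqrt{2} \cdot 2 i\right) = -18 + 6 \left(2 + 2 i \sqrt{2}\right) = -18 + \left(12 + 12 i \sqrt{2}\right) = -6 + 12 i \sqrt{2} \approx -6.0 + 16.971 i$)
$295 K = 295 \left(-6 + 12 i \sqrt{2}\right) = -1770 + 3540 i \sqrt{2}$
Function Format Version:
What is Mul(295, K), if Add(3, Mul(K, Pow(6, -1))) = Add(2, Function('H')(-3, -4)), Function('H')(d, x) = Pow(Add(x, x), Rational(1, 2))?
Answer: Add(-1770, Mul(3540, I, Pow(2, Rational(1, 2)))) ≈ Add(-1770.0, Mul(5006.3, I))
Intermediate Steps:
Function('H')(d, x) = Mul(Pow(2, Rational(1, 2)), Pow(x, Rational(1, 2))) (Function('H')(d, x) = Pow(Mul(2, x), Rational(1, 2)) = Mul(Pow(2, Rational(1, 2)), Pow(x, Rational(1, 2))))
K = Add(-6, Mul(12, I, Pow(2, Rational(1, 2)))) (K = Add(-18, Mul(6, Add(2, Mul(Pow(2, Rational(1, 2)), Pow(-4, Rational(1, 2)))))) = Add(-18, Mul(6, Add(2, Mul(Pow(2, Rational(1, 2)), Mul(2, I))))) = Add(-18, Mul(6, Add(2, Mul(2, I, Pow(2, Rational(1, 2)))))) = Add(-18, Add(12, Mul(12, I, Pow(2, Rational(1, 2))))) = Add(-6, Mul(12, I, Pow(2, Rational(1, 2)))) ≈ Add(-6.0000, Mul(16.971, I)))
Mul(295, K) = Mul(295, Add(-6, Mul(12, I, Pow(2, Rational(1, 2))))) = Add(-1770, Mul(3540, I, Pow(2, Rational(1, 2))))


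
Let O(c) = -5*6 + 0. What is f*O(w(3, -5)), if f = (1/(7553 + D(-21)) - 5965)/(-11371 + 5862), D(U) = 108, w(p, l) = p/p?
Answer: -1370935920/42204449 ≈ -32.483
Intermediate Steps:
w(p, l) = 1
O(c) = -30 (O(c) = -30 + 0 = -30)
f = 45697864/42204449 (f = (1/(7553 + 108) - 5965)/(-11371 + 5862) = (1/7661 - 5965)/(-5509) = (1/7661 - 5965)*(-1/5509) = -45697864/7661*(-1/5509) = 45697864/42204449 ≈ 1.0828)
f*O(w(3, -5)) = (45697864/42204449)*(-30) = -1370935920/42204449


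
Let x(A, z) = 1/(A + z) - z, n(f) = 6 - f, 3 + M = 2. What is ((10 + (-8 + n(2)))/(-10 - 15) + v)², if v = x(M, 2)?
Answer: 961/625 ≈ 1.5376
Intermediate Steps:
M = -1 (M = -3 + 2 = -1)
v = -1 (v = (1 - 1*2² - 1*(-1)*2)/(-1 + 2) = (1 - 1*4 + 2)/1 = 1*(1 - 4 + 2) = 1*(-1) = -1)
((10 + (-8 + n(2)))/(-10 - 15) + v)² = ((10 + (-8 + (6 - 1*2)))/(-10 - 15) - 1)² = ((10 + (-8 + (6 - 2)))/(-25) - 1)² = ((10 + (-8 + 4))*(-1/25) - 1)² = ((10 - 4)*(-1/25) - 1)² = (6*(-1/25) - 1)² = (-6/25 - 1)² = (-31/25)² = 961/625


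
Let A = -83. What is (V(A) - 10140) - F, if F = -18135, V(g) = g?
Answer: 7912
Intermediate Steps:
(V(A) - 10140) - F = (-83 - 10140) - 1*(-18135) = -10223 + 18135 = 7912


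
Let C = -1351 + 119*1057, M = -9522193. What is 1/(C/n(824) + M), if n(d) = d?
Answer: -103/980770325 ≈ -1.0502e-7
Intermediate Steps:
C = 124432 (C = -1351 + 125783 = 124432)
1/(C/n(824) + M) = 1/(124432/824 - 9522193) = 1/(124432*(1/824) - 9522193) = 1/(15554/103 - 9522193) = 1/(-980770325/103) = -103/980770325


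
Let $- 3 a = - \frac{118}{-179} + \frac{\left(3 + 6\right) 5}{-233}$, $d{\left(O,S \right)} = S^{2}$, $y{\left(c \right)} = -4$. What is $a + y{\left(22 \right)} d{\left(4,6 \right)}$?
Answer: $- \frac{18036863}{125121} \approx -144.16$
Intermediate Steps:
$a = - \frac{19439}{125121}$ ($a = - \frac{- \frac{118}{-179} + \frac{\left(3 + 6\right) 5}{-233}}{3} = - \frac{\left(-118\right) \left(- \frac{1}{179}\right) + 9 \cdot 5 \left(- \frac{1}{233}\right)}{3} = - \frac{\frac{118}{179} + 45 \left(- \frac{1}{233}\right)}{3} = - \frac{\frac{118}{179} - \frac{45}{233}}{3} = \left(- \frac{1}{3}\right) \frac{19439}{41707} = - \frac{19439}{125121} \approx -0.15536$)
$a + y{\left(22 \right)} d{\left(4,6 \right)} = - \frac{19439}{125121} - 4 \cdot 6^{2} = - \frac{19439}{125121} - 144 = - \frac{18036863}{125121}$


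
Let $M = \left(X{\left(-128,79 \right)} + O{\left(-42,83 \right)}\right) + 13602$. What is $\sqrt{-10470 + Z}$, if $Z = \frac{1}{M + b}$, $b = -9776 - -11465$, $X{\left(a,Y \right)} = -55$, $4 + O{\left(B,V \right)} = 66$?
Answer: $\frac{i \sqrt{2450281562582}}{15298} \approx 102.32 i$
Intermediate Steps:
$O{\left(B,V \right)} = 62$ ($O{\left(B,V \right)} = -4 + 66 = 62$)
$M = 13609$ ($M = \left(-55 + 62\right) + 13602 = 7 + 13602 = 13609$)
$b = 1689$ ($b = -9776 + 11465 = 1689$)
$Z = \frac{1}{15298}$ ($Z = \frac{1}{13609 + 1689} = \frac{1}{15298} \approx 6.5368 \cdot 10^{-5}$)
$\sqrt{-10470 + Z} = \sqrt{-10470 + \frac{1}{15298}} = \sqrt{- \frac{160170059}{15298}} = \frac{i \sqrt{2450281562582}}{15298}$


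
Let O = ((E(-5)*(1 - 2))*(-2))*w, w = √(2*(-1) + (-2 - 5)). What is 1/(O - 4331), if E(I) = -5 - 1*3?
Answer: -4331/18759865 + 48*I/18759865 ≈ -0.00023087 + 2.5587e-6*I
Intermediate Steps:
E(I) = -8 (E(I) = -5 - 3 = -8)
w = 3*I (w = √(-2 - 7) = √(-9) = 3*I ≈ 3.0*I)
O = -48*I (O = (-8*(1 - 2)*(-2))*(3*I) = (-8*(-1)*(-2))*(3*I) = (8*(-2))*(3*I) = -48*I ≈ -48.0*I)
1/(O - 4331) = 1/(-48*I - 4331) = 1/(-4331 - 48*I) = (-4331 + 48*I)/18759865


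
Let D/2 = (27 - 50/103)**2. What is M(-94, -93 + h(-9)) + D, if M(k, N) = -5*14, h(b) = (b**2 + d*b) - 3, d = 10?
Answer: 14174092/10609 ≈ 1336.0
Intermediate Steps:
h(b) = -3 + b**2 + 10*b (h(b) = (b**2 + 10*b) - 3 = -3 + b**2 + 10*b)
M(k, N) = -70
D = 14916722/10609 (D = 2*(27 - 50/103)**2 = 2*(2731/103)**2 = 2*(7458361/10609) = 14916722/10609 ≈ 1406.0)
M(-94, -93 + h(-9)) + D = -70 + 14916722/10609 = 14174092/10609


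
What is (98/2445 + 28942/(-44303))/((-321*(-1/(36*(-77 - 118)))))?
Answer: 10361753376/772688623 ≈ 13.410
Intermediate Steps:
(98/2445 + 28942/(-44303))/((-321*(-1/(36*(-77 - 118))))) = (98*(1/2445) + 28942*(-1/44303))/((-321/((-195*(-36))))) = (98/2445 - 28942/44303)/((-321/7020)) = -66421496/(108320835*((-321*1/7020))) = -66421496/(108320835*(-107/2340)) = -66421496/108320835*(-2340/107) = 10361753376/772688623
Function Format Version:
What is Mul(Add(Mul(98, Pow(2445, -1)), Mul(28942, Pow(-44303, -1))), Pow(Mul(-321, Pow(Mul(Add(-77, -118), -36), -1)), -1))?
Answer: Rational(10361753376, 772688623) ≈ 13.410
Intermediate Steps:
Mul(Add(Mul(98, Pow(2445, -1)), Mul(28942, Pow(-44303, -1))), Pow(Mul(-321, Pow(Mul(Add(-77, -118), -36), -1)), -1)) = Mul(Add(Mul(98, Rational(1, 2445)), Mul(28942, Rational(-1, 44303))), Pow(Mul(-321, Pow(Mul(-195, -36), -1)), -1)) = Mul(Add(Rational(98, 2445), Rational(-28942, 44303)), Pow(Mul(-321, Pow(7020, -1)), -1)) = Mul(Rational(-66421496, 108320835), Pow(Mul(-321, Rational(1, 7020)), -1)) = Mul(Rational(-66421496, 108320835), Pow(Rational(-107, 2340), -1)) = Mul(Rational(-66421496, 108320835), Rational(-2340, 107)) = Rational(10361753376, 772688623)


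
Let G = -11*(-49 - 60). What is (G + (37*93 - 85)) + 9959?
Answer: 14514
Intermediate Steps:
G = 1199 (G = -11*(-109) = 1199)
(G + (37*93 - 85)) + 9959 = (1199 + (37*93 - 85)) + 9959 = (1199 + (3441 - 85)) + 9959 = (1199 + 3356) + 9959 = 4555 + 9959 = 14514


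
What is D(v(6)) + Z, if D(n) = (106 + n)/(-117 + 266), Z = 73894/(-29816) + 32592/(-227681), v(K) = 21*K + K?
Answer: -517967838183/505745983852 ≈ -1.0242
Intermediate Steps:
v(K) = 22*K
Z = -8898011443/3394268348 (Z = 73894*(-1/29816) + 32592*(-1/227681) = -36947/14908 - 32592/227681 = -8898011443/3394268348 ≈ -2.6215)
D(n) = 106/149 + n/149 (D(n) = (106 + n)/149 = (106 + n)*(1/149) = 106/149 + n/149)
D(v(6)) + Z = (106/149 + (22*6)/149) - 8898011443/3394268348 = (106/149 + (1/149)*132) - 8898011443/3394268348 = (106/149 + 132/149) - 8898011443/3394268348 = 238/149 - 8898011443/3394268348 = -517967838183/505745983852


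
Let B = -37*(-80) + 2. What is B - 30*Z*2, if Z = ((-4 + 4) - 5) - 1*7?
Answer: 3682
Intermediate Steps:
B = 2962 (B = 2960 + 2 = 2962)
Z = -12 (Z = (0 - 5) - 7 = -5 - 7 = -12)
B - 30*Z*2 = 2962 - 30*(-12)*2 = 2962 + 360*2 = 2962 + 720 = 3682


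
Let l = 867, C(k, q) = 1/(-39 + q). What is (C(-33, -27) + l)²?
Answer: 3274242841/4356 ≈ 7.5166e+5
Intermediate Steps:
(C(-33, -27) + l)² = (1/(-39 - 27) + 867)² = (1/(-66) + 867)² = (-1/66 + 867)² = (57221/66)² = 3274242841/4356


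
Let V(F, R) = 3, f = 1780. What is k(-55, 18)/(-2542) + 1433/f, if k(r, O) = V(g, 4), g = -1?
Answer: 1818673/2262380 ≈ 0.80388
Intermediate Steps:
k(r, O) = 3
k(-55, 18)/(-2542) + 1433/f = 3/(-2542) + 1433/1780 = 3*(-1/2542) + 1433*(1/1780) = -3/2542 + 1433/1780 = 1818673/2262380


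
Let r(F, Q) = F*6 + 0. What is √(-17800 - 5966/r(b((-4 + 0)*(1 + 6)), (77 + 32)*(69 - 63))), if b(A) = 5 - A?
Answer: I*√19417013/33 ≈ 133.53*I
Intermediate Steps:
r(F, Q) = 6*F (r(F, Q) = 6*F + 0 = 6*F)
√(-17800 - 5966/r(b((-4 + 0)*(1 + 6)), (77 + 32)*(69 - 63))) = √(-17800 - 5966*1/(6*(5 - (-4 + 0)*(1 + 6)))) = √(-17800 - 5966*1/(6*(5 - (-4)*7))) = √(-17800 - 5966*1/(6*(5 - 1*(-28)))) = √(-17800 - 5966*1/(6*(5 + 28))) = √(-17800 - 5966/(6*33)) = √(-17800 - 5966/198) = √(-17800 - 5966*1/198) = √(-17800 - 2983/99) = √(-1765183/99) = I*√19417013/33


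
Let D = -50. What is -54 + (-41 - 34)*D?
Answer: 3696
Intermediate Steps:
-54 + (-41 - 34)*D = -54 + (-41 - 34)*(-50) = -54 - 75*(-50) = -54 + 3750 = 3696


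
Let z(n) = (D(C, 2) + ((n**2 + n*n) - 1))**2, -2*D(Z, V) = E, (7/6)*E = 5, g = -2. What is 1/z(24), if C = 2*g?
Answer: 49/64673764 ≈ 7.5765e-7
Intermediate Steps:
E = 30/7 (E = (6/7)*5 = 30/7 ≈ 4.2857)
C = -4 (C = 2*(-2) = -4)
D(Z, V) = -15/7 (D(Z, V) = -1/2*30/7 = -15/7)
z(n) = (-22/7 + 2*n**2)**2 (z(n) = (-15/7 + ((n**2 + n*n) - 1))**2 = (-15/7 + ((n**2 + n**2) - 1))**2 = (-15/7 + (2*n**2 - 1))**2 = (-15/7 + (-1 + 2*n**2))**2 = (-22/7 + 2*n**2)**2)
1/z(24) = 1/(4*(-11 + 7*24**2)**2/49) = 1/(4*(-11 + 7*576)**2/49) = 1/(4*(-11 + 4032)**2/49) = 1/((4/49)*4021**2) = 1/((4/49)*16168441) = 1/(64673764/49) = 49/64673764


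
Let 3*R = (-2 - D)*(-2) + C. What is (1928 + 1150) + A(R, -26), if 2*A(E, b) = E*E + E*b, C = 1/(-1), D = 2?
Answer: 54907/18 ≈ 3050.4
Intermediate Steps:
C = -1 (C = 1*(-1) = -1)
R = 7/3 (R = ((-2 - 1*2)*(-2) - 1)/3 = ((-2 - 2)*(-2) - 1)/3 = (-4*(-2) - 1)/3 = (8 - 1)/3 = (⅓)*7 = 7/3 ≈ 2.3333)
A(E, b) = E²/2 + E*b/2 (A(E, b) = (E*E + E*b)/2 = (E² + E*b)/2 = E²/2 + E*b/2)
(1928 + 1150) + A(R, -26) = (1928 + 1150) + (½)*(7/3)*(7/3 - 26) = 3078 + (½)*(7/3)*(-71/3) = 3078 - 497/18 = 54907/18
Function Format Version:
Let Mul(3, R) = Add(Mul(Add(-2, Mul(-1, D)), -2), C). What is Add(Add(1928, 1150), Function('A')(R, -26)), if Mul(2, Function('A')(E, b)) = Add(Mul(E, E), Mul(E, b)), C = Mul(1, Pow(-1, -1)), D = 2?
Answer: Rational(54907, 18) ≈ 3050.4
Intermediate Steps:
C = -1 (C = Mul(1, -1) = -1)
R = Rational(7, 3) (R = Mul(Rational(1, 3), Add(Mul(Add(-2, Mul(-1, 2)), -2), -1)) = Mul(Rational(1, 3), Add(Mul(Add(-2, -2), -2), -1)) = Mul(Rational(1, 3), Add(Mul(-4, -2), -1)) = Mul(Rational(1, 3), Add(8, -1)) = Mul(Rational(1, 3), 7) = Rational(7, 3) ≈ 2.3333)
Function('A')(E, b) = Add(Mul(Rational(1, 2), Pow(E, 2)), Mul(Rational(1, 2), E, b)) (Function('A')(E, b) = Mul(Rational(1, 2), Add(Mul(E, E), Mul(E, b))) = Mul(Rational(1, 2), Add(Pow(E, 2), Mul(E, b))) = Add(Mul(Rational(1, 2), Pow(E, 2)), Mul(Rational(1, 2), E, b)))
Add(Add(1928, 1150), Function('A')(R, -26)) = Add(Add(1928, 1150), Mul(Rational(1, 2), Rational(7, 3), Add(Rational(7, 3), -26))) = Add(3078, Mul(Rational(1, 2), Rational(7, 3), Rational(-71, 3))) = Add(3078, Rational(-497, 18)) = Rational(54907, 18)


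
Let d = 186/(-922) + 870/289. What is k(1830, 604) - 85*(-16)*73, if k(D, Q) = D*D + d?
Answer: 459397947413/133229 ≈ 3.4482e+6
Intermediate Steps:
d = 374193/133229 (d = 186*(-1/922) + 870*(1/289) = -93/461 + 870/289 = 374193/133229 ≈ 2.8086)
k(D, Q) = 374193/133229 + D² (k(D, Q) = D*D + 374193/133229 = D² + 374193/133229 = 374193/133229 + D²)
k(1830, 604) - 85*(-16)*73 = (374193/133229 + 1830²) - 85*(-16)*73 = (374193/133229 + 3348900) - (-1360)*73 = 446170972293/133229 - 1*(-99280) = 446170972293/133229 + 99280 = 459397947413/133229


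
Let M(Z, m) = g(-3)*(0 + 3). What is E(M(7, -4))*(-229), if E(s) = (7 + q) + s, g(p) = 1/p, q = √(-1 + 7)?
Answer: -1374 - 229*√6 ≈ -1934.9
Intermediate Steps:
q = √6 ≈ 2.4495
M(Z, m) = -1 (M(Z, m) = (0 + 3)/(-3) = -⅓*3 = -1)
E(s) = 7 + s + √6 (E(s) = (7 + √6) + s = 7 + s + √6)
E(M(7, -4))*(-229) = (7 - 1 + √6)*(-229) = (6 + √6)*(-229) = -1374 - 229*√6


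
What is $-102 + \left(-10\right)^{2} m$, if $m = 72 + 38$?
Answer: $10898$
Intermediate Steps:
$m = 110$
$-102 + \left(-10\right)^{2} m = -102 + \left(-10\right)^{2} \cdot 110 = -102 + 100 \cdot 110 = -102 + 11000 = 10898$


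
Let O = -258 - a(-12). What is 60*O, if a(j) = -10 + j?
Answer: -14160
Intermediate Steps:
O = -236 (O = -258 - (-10 - 12) = -258 - 1*(-22) = -258 + 22 = -236)
60*O = 60*(-236) = -14160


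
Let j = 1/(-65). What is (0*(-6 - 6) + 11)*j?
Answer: -11/65 ≈ -0.16923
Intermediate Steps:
j = -1/65 ≈ -0.015385
(0*(-6 - 6) + 11)*j = (0*(-6 - 6) + 11)*(-1/65) = (0*(-12) + 11)*(-1/65) = (0 + 11)*(-1/65) = 11*(-1/65) = -11/65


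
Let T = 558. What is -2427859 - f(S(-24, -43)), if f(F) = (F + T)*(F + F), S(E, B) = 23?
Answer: -2454585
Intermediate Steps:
f(F) = 2*F*(558 + F) (f(F) = (F + 558)*(F + F) = (558 + F)*(2*F) = 2*F*(558 + F))
-2427859 - f(S(-24, -43)) = -2427859 - 2*23*(558 + 23) = -2427859 - 2*23*581 = -2427859 - 1*26726 = -2427859 - 26726 = -2454585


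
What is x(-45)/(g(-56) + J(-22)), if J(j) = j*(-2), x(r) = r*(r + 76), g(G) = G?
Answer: 465/4 ≈ 116.25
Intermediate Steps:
x(r) = r*(76 + r)
J(j) = -2*j
x(-45)/(g(-56) + J(-22)) = (-45*(76 - 45))/(-56 - 2*(-22)) = (-45*31)/(-56 + 44) = -1395/(-12) = -1395*(-1/12) = 465/4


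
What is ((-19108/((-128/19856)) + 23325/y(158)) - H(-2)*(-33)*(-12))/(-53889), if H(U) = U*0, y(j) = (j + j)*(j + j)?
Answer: -26907821711/489194544 ≈ -55.004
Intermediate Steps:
y(j) = 4*j² (y(j) = (2*j)*(2*j) = 4*j²)
H(U) = 0
((-19108/((-128/19856)) + 23325/y(158)) - H(-2)*(-33)*(-12))/(-53889) = ((-19108/((-128/19856)) + 23325/((4*158²))) - 0*(-33)*(-12))/(-53889) = ((-19108/((-128*1/19856)) + 23325/((4*24964))) - 0*(-12))*(-1/53889) = ((-19108/(-8/1241) + 23325/99856) - 1*0)*(-1/53889) = ((-19108*(-1241/8) + 23325*(1/99856)) + 0)*(-1/53889) = ((5928257/2 + 23325/99856) + 0)*(-1/53889) = (295986038821/99856 + 0)*(-1/53889) = (295986038821/99856)*(-1/53889) = -26907821711/489194544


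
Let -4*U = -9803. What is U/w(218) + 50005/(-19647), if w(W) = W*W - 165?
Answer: -9280147639/3721849092 ≈ -2.4934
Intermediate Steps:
U = 9803/4 (U = -¼*(-9803) = 9803/4 ≈ 2450.8)
w(W) = -165 + W² (w(W) = W² - 165 = -165 + W²)
U/w(218) + 50005/(-19647) = 9803/(4*(-165 + 218²)) + 50005/(-19647) = 9803/(4*(-165 + 47524)) + 50005*(-1/19647) = (9803/4)/47359 - 50005/19647 = (9803/4)*(1/47359) - 50005/19647 = 9803/189436 - 50005/19647 = -9280147639/3721849092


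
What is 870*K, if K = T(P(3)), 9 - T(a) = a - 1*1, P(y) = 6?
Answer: 3480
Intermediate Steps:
T(a) = 10 - a (T(a) = 9 - (a - 1*1) = 9 - (a - 1) = 9 - (-1 + a) = 9 + (1 - a) = 10 - a)
K = 4 (K = 10 - 1*6 = 10 - 6 = 4)
870*K = 870*4 = 3480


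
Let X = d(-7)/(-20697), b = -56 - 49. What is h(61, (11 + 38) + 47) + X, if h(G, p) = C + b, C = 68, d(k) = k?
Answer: -765782/20697 ≈ -37.000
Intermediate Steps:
b = -105
X = 7/20697 (X = -7/(-20697) = -7*(-1/20697) = 7/20697 ≈ 0.00033821)
h(G, p) = -37 (h(G, p) = 68 - 105 = -37)
h(61, (11 + 38) + 47) + X = -37 + 7/20697 = -765782/20697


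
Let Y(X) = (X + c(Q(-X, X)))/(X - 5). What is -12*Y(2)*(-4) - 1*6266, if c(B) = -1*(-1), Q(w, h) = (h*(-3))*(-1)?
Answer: -6314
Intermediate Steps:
Q(w, h) = 3*h (Q(w, h) = -3*h*(-1) = 3*h)
c(B) = 1
Y(X) = (1 + X)/(-5 + X) (Y(X) = (X + 1)/(X - 5) = (1 + X)/(-5 + X))
-12*Y(2)*(-4) - 1*6266 = -12*(1 + 2)/(-5 + 2)*(-4) - 1*6266 = -12*3/(-3)*(-4) - 6266 = -(-4)*3*(-4) - 6266 = -12*(-1)*(-4) - 6266 = 12*(-4) - 6266 = -48 - 6266 = -6314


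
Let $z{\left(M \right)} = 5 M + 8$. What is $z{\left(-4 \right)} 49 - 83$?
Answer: $-671$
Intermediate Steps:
$z{\left(M \right)} = 8 + 5 M$
$z{\left(-4 \right)} 49 - 83 = \left(8 + 5 \left(-4\right)\right) 49 - 83 = \left(8 - 20\right) 49 - 83 = \left(-12\right) 49 - 83 = -588 - 83 = -671$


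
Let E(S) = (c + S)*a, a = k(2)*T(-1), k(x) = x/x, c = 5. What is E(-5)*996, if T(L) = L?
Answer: 0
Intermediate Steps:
k(x) = 1
a = -1 (a = 1*(-1) = -1)
E(S) = -5 - S (E(S) = (5 + S)*(-1) = -5 - S)
E(-5)*996 = (-5 - 1*(-5))*996 = (-5 + 5)*996 = 0*996 = 0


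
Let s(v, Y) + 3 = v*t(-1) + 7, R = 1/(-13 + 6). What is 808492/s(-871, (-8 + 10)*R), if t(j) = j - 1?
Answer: 404246/873 ≈ 463.05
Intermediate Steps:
t(j) = -1 + j
R = -⅐ (R = 1/(-7) = -⅐ ≈ -0.14286)
s(v, Y) = 4 - 2*v (s(v, Y) = -3 + (v*(-1 - 1) + 7) = -3 + (v*(-2) + 7) = -3 + (-2*v + 7) = -3 + (7 - 2*v) = 4 - 2*v)
808492/s(-871, (-8 + 10)*R) = 808492/(4 - 2*(-871)) = 808492/(4 + 1742) = 808492/1746 = 808492*(1/1746) = 404246/873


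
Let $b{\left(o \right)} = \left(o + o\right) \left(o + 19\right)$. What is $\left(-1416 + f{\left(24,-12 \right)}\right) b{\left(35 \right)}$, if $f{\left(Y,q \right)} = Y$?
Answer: $-5261760$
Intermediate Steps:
$b{\left(o \right)} = 2 o \left(19 + o\right)$
$\left(-1416 + f{\left(24,-12 \right)}\right) b{\left(35 \right)} = \left(-1416 + 24\right) 2 \cdot 35 \left(19 + 35\right) = - 1392 \cdot 2 \cdot 35 \cdot 54 = \left(-1392\right) 3780 = -5261760$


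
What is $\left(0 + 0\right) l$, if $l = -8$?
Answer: $0$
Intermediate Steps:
$\left(0 + 0\right) l = \left(0 + 0\right) \left(-8\right) = 0 \left(-8\right) = 0$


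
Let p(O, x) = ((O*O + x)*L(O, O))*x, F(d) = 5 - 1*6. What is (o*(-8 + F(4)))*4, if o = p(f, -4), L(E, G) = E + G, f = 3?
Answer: 4320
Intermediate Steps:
F(d) = -1 (F(d) = 5 - 6 = -1)
p(O, x) = 2*O*x*(x + O²) (p(O, x) = ((O*O + x)*(O + O))*x = ((O² + x)*(2*O))*x = ((x + O²)*(2*O))*x = (2*O*(x + O²))*x = 2*O*x*(x + O²))
o = -120 (o = 2*3*(-4)*(-4 + 3²) = 2*3*(-4)*(-4 + 9) = 2*3*(-4)*5 = -120)
(o*(-8 + F(4)))*4 = -120*(-8 - 1)*4 = -120*(-9)*4 = 1080*4 = 4320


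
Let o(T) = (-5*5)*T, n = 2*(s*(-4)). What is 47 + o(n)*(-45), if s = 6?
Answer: -53953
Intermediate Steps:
n = -48 (n = 2*(6*(-4)) = 2*(-24) = -48)
o(T) = -25*T
47 + o(n)*(-45) = 47 - 25*(-48)*(-45) = 47 + 1200*(-45) = 47 - 54000 = -53953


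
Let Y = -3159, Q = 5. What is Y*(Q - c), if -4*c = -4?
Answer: -12636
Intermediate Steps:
c = 1 (c = -1/4*(-4) = 1)
Y*(Q - c) = -3159*(5 - 1*1) = -3159*(5 - 1) = -3159*4 = -12636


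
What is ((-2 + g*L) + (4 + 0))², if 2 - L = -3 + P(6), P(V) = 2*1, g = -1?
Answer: 1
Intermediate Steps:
P(V) = 2
L = 3 (L = 2 - (-3 + 2) = 2 - 1*(-1) = 2 + 1 = 3)
((-2 + g*L) + (4 + 0))² = ((-2 - 1*3) + (4 + 0))² = ((-2 - 3) + 4)² = (-5 + 4)² = (-1)² = 1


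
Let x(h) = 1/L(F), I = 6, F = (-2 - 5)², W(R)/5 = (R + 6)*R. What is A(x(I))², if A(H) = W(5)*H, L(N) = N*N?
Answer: 75625/5764801 ≈ 0.013118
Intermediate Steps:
W(R) = 5*R*(6 + R) (W(R) = 5*((R + 6)*R) = 5*((6 + R)*R) = 5*(R*(6 + R)) = 5*R*(6 + R))
F = 49 (F = (-7)² = 49)
L(N) = N²
x(h) = 1/2401 (x(h) = 1/(49²) = 1/2401)
A(H) = 275*H (A(H) = (5*5*(6 + 5))*H = (5*5*11)*H = 275*H)
A(x(I))² = (275*(1/2401))² = (275/2401)² = 75625/5764801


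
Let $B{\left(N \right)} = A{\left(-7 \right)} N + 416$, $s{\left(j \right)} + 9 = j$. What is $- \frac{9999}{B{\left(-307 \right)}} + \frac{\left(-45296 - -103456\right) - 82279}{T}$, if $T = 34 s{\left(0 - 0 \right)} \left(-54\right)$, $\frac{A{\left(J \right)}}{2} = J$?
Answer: $- \frac{139460221}{38947068} \approx -3.5808$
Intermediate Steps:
$A{\left(J \right)} = 2 J$
$s{\left(j \right)} = -9 + j$
$B{\left(N \right)} = 416 - 14 N$ ($B{\left(N \right)} = 2 \left(-7\right) N + 416 = - 14 N + 416 = 416 - 14 N$)
$T = 16524$ ($T = 34 \left(-9 + \left(0 - 0\right)\right) \left(-54\right) = 34 \left(-9 + \left(0 + 0\right)\right) \left(-54\right) = 34 \left(-9 + 0\right) \left(-54\right) = 34 \left(-9\right) \left(-54\right) = \left(-306\right) \left(-54\right) = 16524$)
$- \frac{9999}{B{\left(-307 \right)}} + \frac{\left(-45296 - -103456\right) - 82279}{T} = - \frac{9999}{416 - -4298} + \frac{\left(-45296 - -103456\right) - 82279}{16524} = - \frac{9999}{416 + 4298} + \left(\left(-45296 + 103456\right) - 82279\right) \frac{1}{16524} = - \frac{9999}{4714} + \left(58160 - 82279\right) \frac{1}{16524} = \left(-9999\right) \frac{1}{4714} - \frac{24119}{16524} = - \frac{9999}{4714} - \frac{24119}{16524} = - \frac{139460221}{38947068}$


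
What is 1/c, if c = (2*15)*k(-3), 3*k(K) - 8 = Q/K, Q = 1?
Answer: 3/230 ≈ 0.013043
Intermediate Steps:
k(K) = 8/3 + 1/(3*K) (k(K) = 8/3 + (1/K)/3 = 8/3 + 1/(3*K))
c = 230/3 (c = (2*15)*((⅓)*(1 + 8*(-3))/(-3)) = 30*((⅓)*(-⅓)*(1 - 24)) = 30*((⅓)*(-⅓)*(-23)) = 30*(23/9) = 230/3 ≈ 76.667)
1/c = 1/(230/3) = 3/230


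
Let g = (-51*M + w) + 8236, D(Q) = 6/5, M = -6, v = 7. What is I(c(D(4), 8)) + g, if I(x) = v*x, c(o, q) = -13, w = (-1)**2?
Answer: 8452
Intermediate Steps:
w = 1
D(Q) = 6/5 (D(Q) = 6*(1/5) = 6/5)
I(x) = 7*x
g = 8543 (g = (-51*(-6) + 1) + 8236 = (306 + 1) + 8236 = 307 + 8236 = 8543)
I(c(D(4), 8)) + g = 7*(-13) + 8543 = -91 + 8543 = 8452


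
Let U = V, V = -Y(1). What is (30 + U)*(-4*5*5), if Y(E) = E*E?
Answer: -2900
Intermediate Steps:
Y(E) = E**2
V = -1 (V = -1*1**2 = -1*1 = -1)
U = -1
(30 + U)*(-4*5*5) = (30 - 1)*(-4*5*5) = 29*(-20*5) = 29*(-100) = -2900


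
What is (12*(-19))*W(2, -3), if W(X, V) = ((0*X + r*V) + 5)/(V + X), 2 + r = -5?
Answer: 5928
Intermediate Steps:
r = -7 (r = -2 - 5 = -7)
W(X, V) = (5 - 7*V)/(V + X) (W(X, V) = ((0*X - 7*V) + 5)/(V + X) = ((0 - 7*V) + 5)/(V + X) = (-7*V + 5)/(V + X) = (5 - 7*V)/(V + X))
(12*(-19))*W(2, -3) = (12*(-19))*((5 - 7*(-3))/(-3 + 2)) = -228*(5 + 21)/(-1) = -(-228)*26 = -228*(-26) = 5928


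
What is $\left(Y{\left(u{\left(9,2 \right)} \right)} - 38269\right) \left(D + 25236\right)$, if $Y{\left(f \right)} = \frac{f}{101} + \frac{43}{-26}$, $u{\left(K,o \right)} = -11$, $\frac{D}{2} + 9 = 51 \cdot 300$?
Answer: $- \frac{2804827232907}{1313} \approx -2.1362 \cdot 10^{9}$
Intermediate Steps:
$D = 30582$ ($D = -18 + 2 \cdot 51 \cdot 300 = -18 + 2 \cdot 15300 = -18 + 30600 = 30582$)
$Y{\left(f \right)} = - \frac{43}{26} + \frac{f}{101}$ ($Y{\left(f \right)} = f \frac{1}{101} + 43 \left(- \frac{1}{26}\right) = \frac{f}{101} - \frac{43}{26} = - \frac{43}{26} + \frac{f}{101}$)
$\left(Y{\left(u{\left(9,2 \right)} \right)} - 38269\right) \left(D + 25236\right) = \left(\left(- \frac{43}{26} + \frac{1}{101} \left(-11\right)\right) - 38269\right) \left(30582 + 25236\right) = \left(\left(- \frac{43}{26} - \frac{11}{101}\right) - 38269\right) 55818 = \left(- \frac{4629}{2626} - 38269\right) 55818 = \left(- \frac{100499023}{2626}\right) 55818 = - \frac{2804827232907}{1313}$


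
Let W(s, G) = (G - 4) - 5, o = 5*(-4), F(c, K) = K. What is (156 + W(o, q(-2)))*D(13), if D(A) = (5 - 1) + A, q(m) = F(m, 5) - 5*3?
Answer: 2329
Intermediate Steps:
q(m) = -10 (q(m) = 5 - 5*3 = 5 - 15 = -10)
o = -20
W(s, G) = -9 + G (W(s, G) = (-4 + G) - 5 = -9 + G)
D(A) = 4 + A
(156 + W(o, q(-2)))*D(13) = (156 + (-9 - 10))*(4 + 13) = (156 - 19)*17 = 137*17 = 2329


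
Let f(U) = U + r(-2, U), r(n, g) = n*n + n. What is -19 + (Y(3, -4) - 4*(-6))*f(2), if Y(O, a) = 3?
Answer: 89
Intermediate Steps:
r(n, g) = n + n² (r(n, g) = n² + n = n + n²)
f(U) = 2 + U (f(U) = U - 2*(1 - 2) = U - 2*(-1) = U + 2 = 2 + U)
-19 + (Y(3, -4) - 4*(-6))*f(2) = -19 + (3 - 4*(-6))*(2 + 2) = -19 + (3 + 24)*4 = -19 + 27*4 = -19 + 108 = 89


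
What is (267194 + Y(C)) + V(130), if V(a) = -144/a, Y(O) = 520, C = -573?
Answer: 17401338/65 ≈ 2.6771e+5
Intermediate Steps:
(267194 + Y(C)) + V(130) = (267194 + 520) - 144/130 = 267714 - 144*1/130 = 267714 - 72/65 = 17401338/65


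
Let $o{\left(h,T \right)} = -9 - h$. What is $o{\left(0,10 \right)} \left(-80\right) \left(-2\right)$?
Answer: $-1440$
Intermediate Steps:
$o{\left(0,10 \right)} \left(-80\right) \left(-2\right) = \left(-9 - 0\right) \left(-80\right) \left(-2\right) = \left(-9 + 0\right) \left(-80\right) \left(-2\right) = \left(-9\right) \left(-80\right) \left(-2\right) = 720 \left(-2\right) = -1440$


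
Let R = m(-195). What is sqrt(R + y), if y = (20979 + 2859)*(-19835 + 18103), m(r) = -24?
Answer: 4*I*sqrt(2580465) ≈ 6425.5*I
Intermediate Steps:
R = -24
y = -41287416 (y = 23838*(-1732) = -41287416)
sqrt(R + y) = sqrt(-24 - 41287416) = sqrt(-41287440) = 4*I*sqrt(2580465)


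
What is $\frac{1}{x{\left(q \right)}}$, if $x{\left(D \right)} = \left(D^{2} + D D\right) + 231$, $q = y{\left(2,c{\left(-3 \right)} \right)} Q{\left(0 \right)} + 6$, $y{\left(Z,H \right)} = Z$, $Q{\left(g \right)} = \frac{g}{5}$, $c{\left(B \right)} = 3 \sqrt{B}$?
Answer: $\frac{1}{303} \approx 0.0033003$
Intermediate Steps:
$Q{\left(g \right)} = \frac{g}{5}$ ($Q{\left(g \right)} = g \frac{1}{5} = \frac{g}{5}$)
$q = 6$ ($q = 2 \cdot \frac{1}{5} \cdot 0 + 6 = 2 \cdot 0 + 6 = 0 + 6 = 6$)
$x{\left(D \right)} = 231 + 2 D^{2}$ ($x{\left(D \right)} = \left(D^{2} + D^{2}\right) + 231 = 2 D^{2} + 231 = 231 + 2 D^{2}$)
$\frac{1}{x{\left(q \right)}} = \frac{1}{231 + 2 \cdot 6^{2}} = \frac{1}{231 + 2 \cdot 36} = \frac{1}{231 + 72} = \frac{1}{303}$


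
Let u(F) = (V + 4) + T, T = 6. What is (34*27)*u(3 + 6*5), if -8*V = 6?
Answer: 16983/2 ≈ 8491.5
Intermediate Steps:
V = -¾ (V = -⅛*6 = -¾ ≈ -0.75000)
u(F) = 37/4 (u(F) = (-¾ + 4) + 6 = 13/4 + 6 = 37/4)
(34*27)*u(3 + 6*5) = (34*27)*(37/4) = 918*(37/4) = 16983/2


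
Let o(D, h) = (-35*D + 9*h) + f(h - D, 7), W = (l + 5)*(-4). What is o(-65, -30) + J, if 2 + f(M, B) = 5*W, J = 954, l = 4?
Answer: 2777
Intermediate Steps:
W = -36 (W = (4 + 5)*(-4) = 9*(-4) = -36)
f(M, B) = -182 (f(M, B) = -2 + 5*(-36) = -2 - 180 = -182)
o(D, h) = -182 - 35*D + 9*h (o(D, h) = (-35*D + 9*h) - 182 = -182 - 35*D + 9*h)
o(-65, -30) + J = (-182 - 35*(-65) + 9*(-30)) + 954 = (-182 + 2275 - 270) + 954 = 1823 + 954 = 2777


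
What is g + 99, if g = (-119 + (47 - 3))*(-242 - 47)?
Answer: 21774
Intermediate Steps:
g = 21675 (g = (-119 + 44)*(-289) = -75*(-289) = 21675)
g + 99 = 21675 + 99 = 21774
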